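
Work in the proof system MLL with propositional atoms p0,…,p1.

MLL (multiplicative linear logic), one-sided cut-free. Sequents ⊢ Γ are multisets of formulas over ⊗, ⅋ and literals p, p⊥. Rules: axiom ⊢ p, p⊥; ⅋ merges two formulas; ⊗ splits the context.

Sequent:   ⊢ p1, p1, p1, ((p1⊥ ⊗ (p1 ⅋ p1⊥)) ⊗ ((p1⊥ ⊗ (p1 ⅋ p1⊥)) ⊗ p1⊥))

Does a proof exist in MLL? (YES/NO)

Derivation trace:
[⊗]  ⊢ p1, p1, p1, ((p1⊥ ⊗ (p1 ⅋ p1⊥)) ⊗ ((p1⊥ ⊗ (p1 ⅋ p1⊥)) ⊗ p1⊥))
  [⊗]  ⊢ p1, (p1⊥ ⊗ (p1 ⅋ p1⊥))
    [Ax]  ⊢ p1, p1⊥
    [⅋]  ⊢ (p1 ⅋ p1⊥)
      [Ax]  ⊢ p1, p1⊥
  [⊗]  ⊢ p1, p1, ((p1⊥ ⊗ (p1 ⅋ p1⊥)) ⊗ p1⊥)
    [⊗]  ⊢ p1, (p1⊥ ⊗ (p1 ⅋ p1⊥))
      [Ax]  ⊢ p1, p1⊥
      [⅋]  ⊢ (p1 ⅋ p1⊥)
        [Ax]  ⊢ p1, p1⊥
    [Ax]  ⊢ p1, p1⊥

Result: YES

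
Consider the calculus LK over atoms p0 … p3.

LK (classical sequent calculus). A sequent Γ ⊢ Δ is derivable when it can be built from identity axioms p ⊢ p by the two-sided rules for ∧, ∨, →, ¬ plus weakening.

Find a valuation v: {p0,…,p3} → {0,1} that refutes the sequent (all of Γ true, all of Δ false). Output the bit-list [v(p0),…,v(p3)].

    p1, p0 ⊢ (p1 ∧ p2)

Search for a countermodel by truth-table:
  v=0000: Γ:[p1=F, p0=F] Δ:[(p1 ∧ p2)=F] refutes=False
  v=0001: Γ:[p1=F, p0=F] Δ:[(p1 ∧ p2)=F] refutes=False
  v=0010: Γ:[p1=F, p0=F] Δ:[(p1 ∧ p2)=F] refutes=False
  v=0011: Γ:[p1=F, p0=F] Δ:[(p1 ∧ p2)=F] refutes=False
  v=0100: Γ:[p1=T, p0=F] Δ:[(p1 ∧ p2)=F] refutes=False
  v=0101: Γ:[p1=T, p0=F] Δ:[(p1 ∧ p2)=F] refutes=False
  v=0110: Γ:[p1=T, p0=F] Δ:[(p1 ∧ p2)=T] refutes=False
  v=0111: Γ:[p1=T, p0=F] Δ:[(p1 ∧ p2)=T] refutes=False
  v=1000: Γ:[p1=F, p0=T] Δ:[(p1 ∧ p2)=F] refutes=False
  v=1001: Γ:[p1=F, p0=T] Δ:[(p1 ∧ p2)=F] refutes=False
  v=1010: Γ:[p1=F, p0=T] Δ:[(p1 ∧ p2)=F] refutes=False
  v=1011: Γ:[p1=F, p0=T] Δ:[(p1 ∧ p2)=F] refutes=False
  v=1100: Γ:[p1=T, p0=T] Δ:[(p1 ∧ p2)=F] refutes=True  ← countermodel

Result: [1, 1, 0, 0]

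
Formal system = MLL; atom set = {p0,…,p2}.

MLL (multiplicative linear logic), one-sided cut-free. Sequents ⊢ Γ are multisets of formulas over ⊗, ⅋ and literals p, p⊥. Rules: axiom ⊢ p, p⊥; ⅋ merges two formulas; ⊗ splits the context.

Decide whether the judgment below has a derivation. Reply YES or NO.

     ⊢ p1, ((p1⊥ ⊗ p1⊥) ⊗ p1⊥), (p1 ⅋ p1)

Derivation (root first):
[⅋]  ⊢ p1, ((p1⊥ ⊗ p1⊥) ⊗ p1⊥), (p1 ⅋ p1)
  [⊗]  ⊢ p1, p1, p1, ((p1⊥ ⊗ p1⊥) ⊗ p1⊥)
    [⊗]  ⊢ p1, p1, (p1⊥ ⊗ p1⊥)
      [Ax]  ⊢ p1, p1⊥
      [Ax]  ⊢ p1, p1⊥
    [Ax]  ⊢ p1, p1⊥

Result: YES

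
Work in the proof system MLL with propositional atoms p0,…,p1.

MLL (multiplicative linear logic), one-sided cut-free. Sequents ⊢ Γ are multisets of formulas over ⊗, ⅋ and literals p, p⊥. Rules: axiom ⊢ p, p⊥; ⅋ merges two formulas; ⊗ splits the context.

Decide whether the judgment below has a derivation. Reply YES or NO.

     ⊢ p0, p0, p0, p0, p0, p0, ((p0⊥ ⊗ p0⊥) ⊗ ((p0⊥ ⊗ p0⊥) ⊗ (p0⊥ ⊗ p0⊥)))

Derivation (root first):
[⊗]  ⊢ p0, p0, p0, p0, p0, p0, ((p0⊥ ⊗ p0⊥) ⊗ ((p0⊥ ⊗ p0⊥) ⊗ (p0⊥ ⊗ p0⊥)))
  [⊗]  ⊢ p0, p0, (p0⊥ ⊗ p0⊥)
    [Ax]  ⊢ p0, p0⊥
    [Ax]  ⊢ p0, p0⊥
  [⊗]  ⊢ p0, p0, p0, p0, ((p0⊥ ⊗ p0⊥) ⊗ (p0⊥ ⊗ p0⊥))
    [⊗]  ⊢ p0, p0, (p0⊥ ⊗ p0⊥)
      [Ax]  ⊢ p0, p0⊥
      [Ax]  ⊢ p0, p0⊥
    [⊗]  ⊢ p0, p0, (p0⊥ ⊗ p0⊥)
      [Ax]  ⊢ p0, p0⊥
      [Ax]  ⊢ p0, p0⊥

Result: YES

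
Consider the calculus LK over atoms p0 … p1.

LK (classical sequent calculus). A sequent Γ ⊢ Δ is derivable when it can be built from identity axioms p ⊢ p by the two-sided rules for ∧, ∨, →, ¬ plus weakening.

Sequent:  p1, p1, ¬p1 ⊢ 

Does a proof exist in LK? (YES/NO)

Derivation trace:
[¬L] p1, p1, ¬p1 ⊢ 
  [WL] p1, p1 ⊢ p1
    [Ax] p1 ⊢ p1

Result: YES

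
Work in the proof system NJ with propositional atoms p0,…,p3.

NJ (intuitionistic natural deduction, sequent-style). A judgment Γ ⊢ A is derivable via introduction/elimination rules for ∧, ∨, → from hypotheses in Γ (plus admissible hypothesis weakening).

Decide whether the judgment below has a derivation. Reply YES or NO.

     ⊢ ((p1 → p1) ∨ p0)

Derivation trace:
[∨I₁]  ⊢ ((p1 → p1) ∨ p0)
  [→I]  ⊢ (p1 → p1)
    [Ax] p1 ⊢ p1

Result: YES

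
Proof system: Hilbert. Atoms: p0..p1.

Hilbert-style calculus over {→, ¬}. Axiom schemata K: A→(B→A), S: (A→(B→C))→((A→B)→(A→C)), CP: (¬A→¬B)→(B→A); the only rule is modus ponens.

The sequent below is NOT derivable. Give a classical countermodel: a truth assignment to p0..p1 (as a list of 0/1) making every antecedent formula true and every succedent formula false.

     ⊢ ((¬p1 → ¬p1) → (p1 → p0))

Enumerate valuations to refute Γ ⊢ Δ:
  v=00: Γ:[] Δ:[((¬p1 → ¬p1) → (p1 → p0))=T] refutes=False
  v=01: Γ:[] Δ:[((¬p1 → ¬p1) → (p1 → p0))=F] refutes=True  ← countermodel

Result: [0, 1]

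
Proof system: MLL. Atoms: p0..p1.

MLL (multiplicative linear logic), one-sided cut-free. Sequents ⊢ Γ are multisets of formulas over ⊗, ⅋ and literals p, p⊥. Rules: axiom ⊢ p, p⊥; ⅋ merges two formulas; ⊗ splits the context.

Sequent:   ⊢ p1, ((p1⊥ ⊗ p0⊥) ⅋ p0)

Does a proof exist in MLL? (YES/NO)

Proof tree:
[⅋]  ⊢ p1, ((p1⊥ ⊗ p0⊥) ⅋ p0)
  [⊗]  ⊢ p1, p0, (p1⊥ ⊗ p0⊥)
    [Ax]  ⊢ p1, p1⊥
    [Ax]  ⊢ p0, p0⊥

Result: YES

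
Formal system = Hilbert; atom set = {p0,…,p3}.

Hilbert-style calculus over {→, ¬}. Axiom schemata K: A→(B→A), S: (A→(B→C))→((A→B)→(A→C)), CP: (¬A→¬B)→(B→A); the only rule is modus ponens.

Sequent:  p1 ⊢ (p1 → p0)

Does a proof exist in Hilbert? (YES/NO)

Truth-table refutation:
  v=0000: Γ:[p1=F] Δ:[(p1 → p0)=T] refutes=False
  v=0001: Γ:[p1=F] Δ:[(p1 → p0)=T] refutes=False
  v=0010: Γ:[p1=F] Δ:[(p1 → p0)=T] refutes=False
  v=0011: Γ:[p1=F] Δ:[(p1 → p0)=T] refutes=False
  v=0100: Γ:[p1=T] Δ:[(p1 → p0)=F] refutes=True  ← countermodel

Result: NO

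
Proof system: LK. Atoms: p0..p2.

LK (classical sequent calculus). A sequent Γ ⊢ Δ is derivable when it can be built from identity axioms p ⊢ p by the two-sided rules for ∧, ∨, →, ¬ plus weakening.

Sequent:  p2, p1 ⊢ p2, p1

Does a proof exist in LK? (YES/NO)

Proof tree:
[WL] p2, p1 ⊢ p2, p1
  [WR] p2 ⊢ p2, p1
    [Ax] p2 ⊢ p2

Result: YES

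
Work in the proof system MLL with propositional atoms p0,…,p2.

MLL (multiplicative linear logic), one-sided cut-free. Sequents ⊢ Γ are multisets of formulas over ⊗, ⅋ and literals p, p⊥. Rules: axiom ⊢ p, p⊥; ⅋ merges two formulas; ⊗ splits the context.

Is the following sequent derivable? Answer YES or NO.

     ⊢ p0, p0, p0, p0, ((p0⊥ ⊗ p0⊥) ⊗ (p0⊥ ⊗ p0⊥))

Proof tree:
[⊗]  ⊢ p0, p0, p0, p0, ((p0⊥ ⊗ p0⊥) ⊗ (p0⊥ ⊗ p0⊥))
  [⊗]  ⊢ p0, p0, (p0⊥ ⊗ p0⊥)
    [Ax]  ⊢ p0, p0⊥
    [Ax]  ⊢ p0, p0⊥
  [⊗]  ⊢ p0, p0, (p0⊥ ⊗ p0⊥)
    [Ax]  ⊢ p0, p0⊥
    [Ax]  ⊢ p0, p0⊥

Result: YES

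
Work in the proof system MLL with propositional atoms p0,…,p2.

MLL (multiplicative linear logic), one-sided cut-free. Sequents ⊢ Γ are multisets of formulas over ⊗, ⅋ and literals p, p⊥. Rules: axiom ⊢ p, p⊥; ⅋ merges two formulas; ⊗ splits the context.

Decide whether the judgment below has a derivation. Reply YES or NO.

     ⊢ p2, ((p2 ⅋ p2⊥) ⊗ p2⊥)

Proof tree:
[⊗]  ⊢ p2, ((p2 ⅋ p2⊥) ⊗ p2⊥)
  [⅋]  ⊢ (p2 ⅋ p2⊥)
    [Ax]  ⊢ p2, p2⊥
  [Ax]  ⊢ p2, p2⊥

Result: YES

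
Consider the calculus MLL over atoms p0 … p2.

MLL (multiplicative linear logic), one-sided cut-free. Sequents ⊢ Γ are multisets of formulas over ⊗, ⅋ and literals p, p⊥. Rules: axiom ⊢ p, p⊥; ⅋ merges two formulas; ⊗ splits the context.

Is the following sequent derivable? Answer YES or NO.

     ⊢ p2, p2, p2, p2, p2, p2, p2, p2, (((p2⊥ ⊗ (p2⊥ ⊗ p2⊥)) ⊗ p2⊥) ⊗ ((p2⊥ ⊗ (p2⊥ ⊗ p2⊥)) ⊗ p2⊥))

Proof tree:
[⊗]  ⊢ p2, p2, p2, p2, p2, p2, p2, p2, (((p2⊥ ⊗ (p2⊥ ⊗ p2⊥)) ⊗ p2⊥) ⊗ ((p2⊥ ⊗ (p2⊥ ⊗ p2⊥)) ⊗ p2⊥))
  [⊗]  ⊢ p2, p2, p2, p2, ((p2⊥ ⊗ (p2⊥ ⊗ p2⊥)) ⊗ p2⊥)
    [⊗]  ⊢ p2, p2, p2, (p2⊥ ⊗ (p2⊥ ⊗ p2⊥))
      [Ax]  ⊢ p2, p2⊥
      [⊗]  ⊢ p2, p2, (p2⊥ ⊗ p2⊥)
        [Ax]  ⊢ p2, p2⊥
        [Ax]  ⊢ p2, p2⊥
    [Ax]  ⊢ p2, p2⊥
  [⊗]  ⊢ p2, p2, p2, p2, ((p2⊥ ⊗ (p2⊥ ⊗ p2⊥)) ⊗ p2⊥)
    [⊗]  ⊢ p2, p2, p2, (p2⊥ ⊗ (p2⊥ ⊗ p2⊥))
      [Ax]  ⊢ p2, p2⊥
      [⊗]  ⊢ p2, p2, (p2⊥ ⊗ p2⊥)
        [Ax]  ⊢ p2, p2⊥
        [Ax]  ⊢ p2, p2⊥
    [Ax]  ⊢ p2, p2⊥

Result: YES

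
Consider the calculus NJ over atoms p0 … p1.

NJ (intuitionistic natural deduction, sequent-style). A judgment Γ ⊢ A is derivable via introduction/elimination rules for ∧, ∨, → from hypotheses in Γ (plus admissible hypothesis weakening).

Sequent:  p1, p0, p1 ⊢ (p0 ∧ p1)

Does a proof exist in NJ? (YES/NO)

Derivation (root first):
[Wk] p1, p0, p1 ⊢ (p0 ∧ p1)
  [∧I] p1, p0 ⊢ (p0 ∧ p1)
    [Ax] p0 ⊢ p0
    [Wk] p1, p0 ⊢ p1
      [Ax] p1 ⊢ p1

Result: YES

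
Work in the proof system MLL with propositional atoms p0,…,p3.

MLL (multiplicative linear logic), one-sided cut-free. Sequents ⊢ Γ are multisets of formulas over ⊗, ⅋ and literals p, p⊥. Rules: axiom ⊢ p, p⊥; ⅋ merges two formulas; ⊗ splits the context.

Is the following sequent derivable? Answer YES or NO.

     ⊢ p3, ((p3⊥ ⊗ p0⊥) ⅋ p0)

Derivation (root first):
[⅋]  ⊢ p3, ((p3⊥ ⊗ p0⊥) ⅋ p0)
  [⊗]  ⊢ p3, p0, (p3⊥ ⊗ p0⊥)
    [Ax]  ⊢ p3, p3⊥
    [Ax]  ⊢ p0, p0⊥

Result: YES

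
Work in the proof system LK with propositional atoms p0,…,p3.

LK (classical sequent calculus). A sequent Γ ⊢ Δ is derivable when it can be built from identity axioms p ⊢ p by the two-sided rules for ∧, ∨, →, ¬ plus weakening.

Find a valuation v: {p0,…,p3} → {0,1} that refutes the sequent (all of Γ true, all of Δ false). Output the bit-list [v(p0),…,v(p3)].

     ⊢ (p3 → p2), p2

Enumerate valuations to refute Γ ⊢ Δ:
  v=0000: Γ:[] Δ:[(p3 → p2)=T, p2=F] refutes=False
  v=0001: Γ:[] Δ:[(p3 → p2)=F, p2=F] refutes=True  ← countermodel

Result: [0, 0, 0, 1]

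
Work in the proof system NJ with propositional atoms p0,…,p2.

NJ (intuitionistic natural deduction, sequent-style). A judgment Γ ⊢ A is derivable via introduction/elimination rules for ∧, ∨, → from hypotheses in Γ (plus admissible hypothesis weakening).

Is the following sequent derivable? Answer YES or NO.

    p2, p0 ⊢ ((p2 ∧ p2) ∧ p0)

Derivation trace:
[∧I] p2, p0 ⊢ ((p2 ∧ p2) ∧ p0)
  [∧I] p2 ⊢ (p2 ∧ p2)
    [Ax] p2 ⊢ p2
    [Ax] p2 ⊢ p2
  [Ax] p0 ⊢ p0

Result: YES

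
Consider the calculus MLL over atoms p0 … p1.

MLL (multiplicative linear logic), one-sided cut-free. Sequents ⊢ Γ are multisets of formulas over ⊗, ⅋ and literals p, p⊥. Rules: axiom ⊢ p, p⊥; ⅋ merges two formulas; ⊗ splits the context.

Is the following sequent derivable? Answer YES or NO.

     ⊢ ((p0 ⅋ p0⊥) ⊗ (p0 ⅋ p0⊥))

Derivation (root first):
[⊗]  ⊢ ((p0 ⅋ p0⊥) ⊗ (p0 ⅋ p0⊥))
  [⅋]  ⊢ (p0 ⅋ p0⊥)
    [Ax]  ⊢ p0, p0⊥
  [⅋]  ⊢ (p0 ⅋ p0⊥)
    [Ax]  ⊢ p0, p0⊥

Result: YES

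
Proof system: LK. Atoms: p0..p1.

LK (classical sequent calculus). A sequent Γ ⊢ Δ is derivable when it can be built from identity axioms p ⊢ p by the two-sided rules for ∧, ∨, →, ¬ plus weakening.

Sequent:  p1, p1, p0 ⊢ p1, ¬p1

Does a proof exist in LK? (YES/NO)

Derivation (root first):
[WL] p1, p1, p0 ⊢ p1, ¬p1
  [¬R] p1, p1 ⊢ p1, ¬p1
    [WL] p1, p1, p1 ⊢ p1
      [WL] p1, p1 ⊢ p1
        [Ax] p1 ⊢ p1

Result: YES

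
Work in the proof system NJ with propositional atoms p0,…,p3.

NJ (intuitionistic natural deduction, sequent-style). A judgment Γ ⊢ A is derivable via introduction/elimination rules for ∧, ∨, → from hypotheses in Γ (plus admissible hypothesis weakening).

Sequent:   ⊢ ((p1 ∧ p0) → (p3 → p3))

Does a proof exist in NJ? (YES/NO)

Proof tree:
[→I]  ⊢ ((p1 ∧ p0) → (p3 → p3))
  [Wk] (p1 ∧ p0) ⊢ (p3 → p3)
    [→I]  ⊢ (p3 → p3)
      [Ax] p3 ⊢ p3

Result: YES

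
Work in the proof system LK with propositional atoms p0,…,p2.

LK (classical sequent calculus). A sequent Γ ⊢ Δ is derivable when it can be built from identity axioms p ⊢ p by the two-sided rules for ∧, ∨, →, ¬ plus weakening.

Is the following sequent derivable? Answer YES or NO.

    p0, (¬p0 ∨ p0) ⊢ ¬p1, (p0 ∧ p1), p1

Derivation (root first):
[∨L] p0, (¬p0 ∨ p0) ⊢ ¬p1, (p0 ∧ p1), p1
  [¬L] p0, ¬p0 ⊢ 
    [Ax] p0 ⊢ p0
  [WR] p0 ⊢ (p0 ∧ p1), ¬p1, p1
    [¬R] p0 ⊢ (p0 ∧ p1), ¬p1
      [∧R] p1, p0 ⊢ (p0 ∧ p1)
        [Ax] p0 ⊢ p0
        [Ax] p1 ⊢ p1

Result: YES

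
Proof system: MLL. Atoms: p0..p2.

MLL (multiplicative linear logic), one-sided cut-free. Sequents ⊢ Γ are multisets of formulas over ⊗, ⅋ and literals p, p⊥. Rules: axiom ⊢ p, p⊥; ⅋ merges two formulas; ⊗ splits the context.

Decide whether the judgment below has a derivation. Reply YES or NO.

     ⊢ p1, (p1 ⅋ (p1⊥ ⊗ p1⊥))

Derivation (root first):
[⅋]  ⊢ p1, (p1 ⅋ (p1⊥ ⊗ p1⊥))
  [⊗]  ⊢ p1, p1, (p1⊥ ⊗ p1⊥)
    [Ax]  ⊢ p1, p1⊥
    [Ax]  ⊢ p1, p1⊥

Result: YES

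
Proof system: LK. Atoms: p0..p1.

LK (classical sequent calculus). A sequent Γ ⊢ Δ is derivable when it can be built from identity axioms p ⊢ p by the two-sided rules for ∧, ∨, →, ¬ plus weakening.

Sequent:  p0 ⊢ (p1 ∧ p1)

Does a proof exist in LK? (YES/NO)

Search for a countermodel by truth-table:
  v=00: Γ:[p0=F] Δ:[(p1 ∧ p1)=F] refutes=False
  v=01: Γ:[p0=F] Δ:[(p1 ∧ p1)=T] refutes=False
  v=10: Γ:[p0=T] Δ:[(p1 ∧ p1)=F] refutes=True  ← countermodel

Result: NO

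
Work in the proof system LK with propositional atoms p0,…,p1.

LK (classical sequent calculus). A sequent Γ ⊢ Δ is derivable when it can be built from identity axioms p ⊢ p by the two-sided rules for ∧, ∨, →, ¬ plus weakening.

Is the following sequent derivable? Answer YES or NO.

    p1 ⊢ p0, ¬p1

Truth-table refutation:
  v=00: Γ:[p1=F] Δ:[p0=F, ¬p1=T] refutes=False
  v=01: Γ:[p1=T] Δ:[p0=F, ¬p1=F] refutes=True  ← countermodel

Result: NO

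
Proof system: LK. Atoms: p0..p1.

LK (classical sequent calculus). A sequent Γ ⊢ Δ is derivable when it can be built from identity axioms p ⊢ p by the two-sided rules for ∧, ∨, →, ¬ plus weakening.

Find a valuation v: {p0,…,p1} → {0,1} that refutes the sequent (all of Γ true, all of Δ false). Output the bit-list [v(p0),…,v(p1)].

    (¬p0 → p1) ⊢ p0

Enumerate valuations to refute Γ ⊢ Δ:
  v=00: Γ:[(¬p0 → p1)=F] Δ:[p0=F] refutes=False
  v=01: Γ:[(¬p0 → p1)=T] Δ:[p0=F] refutes=True  ← countermodel

Result: [0, 1]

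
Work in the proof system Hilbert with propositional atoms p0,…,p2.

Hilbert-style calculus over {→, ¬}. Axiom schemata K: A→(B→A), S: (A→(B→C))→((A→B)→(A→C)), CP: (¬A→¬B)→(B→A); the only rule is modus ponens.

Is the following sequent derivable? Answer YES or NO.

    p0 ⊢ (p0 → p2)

Search for a countermodel by truth-table:
  v=000: Γ:[p0=F] Δ:[(p0 → p2)=T] refutes=False
  v=001: Γ:[p0=F] Δ:[(p0 → p2)=T] refutes=False
  v=010: Γ:[p0=F] Δ:[(p0 → p2)=T] refutes=False
  v=011: Γ:[p0=F] Δ:[(p0 → p2)=T] refutes=False
  v=100: Γ:[p0=T] Δ:[(p0 → p2)=F] refutes=True  ← countermodel

Result: NO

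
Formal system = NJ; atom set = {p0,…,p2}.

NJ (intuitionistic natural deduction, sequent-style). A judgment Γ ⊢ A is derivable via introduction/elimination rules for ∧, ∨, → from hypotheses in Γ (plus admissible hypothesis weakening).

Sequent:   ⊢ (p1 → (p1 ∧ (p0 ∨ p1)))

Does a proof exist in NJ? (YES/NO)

Derivation trace:
[→I]  ⊢ (p1 → (p1 ∧ (p0 ∨ p1)))
  [∧I] p1 ⊢ (p1 ∧ (p0 ∨ p1))
    [Ax] p1 ⊢ p1
    [∨I₂] p1 ⊢ (p0 ∨ p1)
      [Ax] p1 ⊢ p1

Result: YES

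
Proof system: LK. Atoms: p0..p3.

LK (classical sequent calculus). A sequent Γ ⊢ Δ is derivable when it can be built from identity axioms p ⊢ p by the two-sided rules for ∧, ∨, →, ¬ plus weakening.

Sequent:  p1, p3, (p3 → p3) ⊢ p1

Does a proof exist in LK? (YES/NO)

Proof tree:
[→L] p1, p3, (p3 → p3) ⊢ p1
  [Ax] p3 ⊢ p3
  [WL] p1, p3, p3 ⊢ p1
    [WL] p1, p3 ⊢ p1
      [Ax] p1 ⊢ p1

Result: YES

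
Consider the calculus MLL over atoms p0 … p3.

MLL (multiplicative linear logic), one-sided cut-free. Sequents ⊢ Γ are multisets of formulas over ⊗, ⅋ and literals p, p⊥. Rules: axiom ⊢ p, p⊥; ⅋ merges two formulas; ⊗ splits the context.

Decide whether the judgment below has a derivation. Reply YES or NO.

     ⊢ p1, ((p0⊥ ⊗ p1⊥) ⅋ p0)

Proof tree:
[⅋]  ⊢ p1, ((p0⊥ ⊗ p1⊥) ⅋ p0)
  [⊗]  ⊢ p0, p1, (p0⊥ ⊗ p1⊥)
    [Ax]  ⊢ p0, p0⊥
    [Ax]  ⊢ p1, p1⊥

Result: YES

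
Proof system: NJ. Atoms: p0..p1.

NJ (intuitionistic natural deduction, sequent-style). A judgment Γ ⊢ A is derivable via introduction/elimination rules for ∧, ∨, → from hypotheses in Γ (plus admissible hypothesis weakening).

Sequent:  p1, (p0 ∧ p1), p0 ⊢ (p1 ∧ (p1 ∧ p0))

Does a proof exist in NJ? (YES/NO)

Derivation trace:
[∧I] p1, (p0 ∧ p1), p0 ⊢ (p1 ∧ (p1 ∧ p0))
  [Wk] p1, (p0 ∧ p1) ⊢ p1
    [Ax] p1 ⊢ p1
  [∧I] p1, p0 ⊢ (p1 ∧ p0)
    [Wk] p1, p1 ⊢ p1
      [Ax] p1 ⊢ p1
    [Ax] p0 ⊢ p0

Result: YES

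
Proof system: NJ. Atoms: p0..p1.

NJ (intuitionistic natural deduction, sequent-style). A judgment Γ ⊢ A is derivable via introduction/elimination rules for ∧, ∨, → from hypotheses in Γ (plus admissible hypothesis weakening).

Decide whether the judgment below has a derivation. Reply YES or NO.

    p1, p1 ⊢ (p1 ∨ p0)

Proof tree:
[∨I₁] p1, p1 ⊢ (p1 ∨ p0)
  [Wk] p1, p1 ⊢ p1
    [Ax] p1 ⊢ p1

Result: YES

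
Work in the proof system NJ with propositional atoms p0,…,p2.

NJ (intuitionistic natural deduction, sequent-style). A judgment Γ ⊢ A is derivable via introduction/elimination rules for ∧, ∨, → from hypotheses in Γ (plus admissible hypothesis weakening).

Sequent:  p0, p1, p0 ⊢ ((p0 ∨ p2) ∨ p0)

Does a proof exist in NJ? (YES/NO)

Derivation (root first):
[Wk] p0, p1, p0 ⊢ ((p0 ∨ p2) ∨ p0)
  [∨I₁] p0, p1 ⊢ ((p0 ∨ p2) ∨ p0)
    [∨I₁] p0, p1 ⊢ (p0 ∨ p2)
      [Wk] p0, p1 ⊢ p0
        [Ax] p0 ⊢ p0

Result: YES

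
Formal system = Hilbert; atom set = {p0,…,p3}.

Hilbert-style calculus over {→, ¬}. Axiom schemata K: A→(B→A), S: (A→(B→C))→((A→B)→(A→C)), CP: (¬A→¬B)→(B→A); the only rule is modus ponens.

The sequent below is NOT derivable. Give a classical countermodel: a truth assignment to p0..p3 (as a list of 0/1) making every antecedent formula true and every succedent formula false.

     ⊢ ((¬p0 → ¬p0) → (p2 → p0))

Search for a countermodel by truth-table:
  v=0000: Γ:[] Δ:[((¬p0 → ¬p0) → (p2 → p0))=T] refutes=False
  v=0001: Γ:[] Δ:[((¬p0 → ¬p0) → (p2 → p0))=T] refutes=False
  v=0010: Γ:[] Δ:[((¬p0 → ¬p0) → (p2 → p0))=F] refutes=True  ← countermodel

Result: [0, 0, 1, 0]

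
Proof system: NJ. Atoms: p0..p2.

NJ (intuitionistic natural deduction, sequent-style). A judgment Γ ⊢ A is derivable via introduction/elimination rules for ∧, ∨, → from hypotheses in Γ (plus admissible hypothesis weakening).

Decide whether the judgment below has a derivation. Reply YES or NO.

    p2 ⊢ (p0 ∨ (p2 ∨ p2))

Derivation (root first):
[∨I₂] p2 ⊢ (p0 ∨ (p2 ∨ p2))
  [∨I₁] p2 ⊢ (p2 ∨ p2)
    [Ax] p2 ⊢ p2

Result: YES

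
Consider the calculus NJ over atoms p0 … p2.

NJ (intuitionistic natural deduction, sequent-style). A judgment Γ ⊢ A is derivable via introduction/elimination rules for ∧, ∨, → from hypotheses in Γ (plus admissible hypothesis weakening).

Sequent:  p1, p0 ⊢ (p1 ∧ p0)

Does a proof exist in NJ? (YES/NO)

Proof tree:
[∧I] p1, p0 ⊢ (p1 ∧ p0)
  [Wk] p1, p1 ⊢ p1
    [Ax] p1 ⊢ p1
  [Ax] p0 ⊢ p0

Result: YES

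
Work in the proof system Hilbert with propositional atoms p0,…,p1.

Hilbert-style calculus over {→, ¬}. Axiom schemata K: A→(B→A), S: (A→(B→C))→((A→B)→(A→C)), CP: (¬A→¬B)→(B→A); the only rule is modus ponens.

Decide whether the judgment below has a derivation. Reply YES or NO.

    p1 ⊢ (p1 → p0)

Search for a countermodel by truth-table:
  v=00: Γ:[p1=F] Δ:[(p1 → p0)=T] refutes=False
  v=01: Γ:[p1=T] Δ:[(p1 → p0)=F] refutes=True  ← countermodel

Result: NO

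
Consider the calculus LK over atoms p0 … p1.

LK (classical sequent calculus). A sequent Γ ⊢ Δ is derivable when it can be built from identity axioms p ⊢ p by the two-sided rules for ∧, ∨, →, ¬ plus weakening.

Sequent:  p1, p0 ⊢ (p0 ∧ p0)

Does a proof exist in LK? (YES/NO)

Derivation (root first):
[∧R] p1, p0 ⊢ (p0 ∧ p0)
  [Ax] p0 ⊢ p0
  [WL] p0, p1 ⊢ p0
    [Ax] p0 ⊢ p0

Result: YES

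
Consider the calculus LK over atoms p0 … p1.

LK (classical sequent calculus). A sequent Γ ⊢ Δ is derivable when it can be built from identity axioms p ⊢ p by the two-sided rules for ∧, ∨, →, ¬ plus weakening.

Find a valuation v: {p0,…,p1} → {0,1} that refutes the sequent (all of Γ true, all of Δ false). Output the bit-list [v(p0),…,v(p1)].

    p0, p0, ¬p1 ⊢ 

Truth-table refutation:
  v=00: Γ:[p0=F, p0=F, ¬p1=T] Δ:[] refutes=False
  v=01: Γ:[p0=F, p0=F, ¬p1=F] Δ:[] refutes=False
  v=10: Γ:[p0=T, p0=T, ¬p1=T] Δ:[] refutes=True  ← countermodel

Result: [1, 0]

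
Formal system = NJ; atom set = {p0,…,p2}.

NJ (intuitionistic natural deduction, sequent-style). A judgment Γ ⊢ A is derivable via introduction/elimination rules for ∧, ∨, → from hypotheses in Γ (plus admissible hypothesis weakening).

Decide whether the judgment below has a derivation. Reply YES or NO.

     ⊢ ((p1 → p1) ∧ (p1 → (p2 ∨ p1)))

Proof tree:
[∧I]  ⊢ ((p1 → p1) ∧ (p1 → (p2 ∨ p1)))
  [→I]  ⊢ (p1 → p1)
    [Ax] p1 ⊢ p1
  [→I]  ⊢ (p1 → (p2 ∨ p1))
    [∨I₂] p1 ⊢ (p2 ∨ p1)
      [Ax] p1 ⊢ p1

Result: YES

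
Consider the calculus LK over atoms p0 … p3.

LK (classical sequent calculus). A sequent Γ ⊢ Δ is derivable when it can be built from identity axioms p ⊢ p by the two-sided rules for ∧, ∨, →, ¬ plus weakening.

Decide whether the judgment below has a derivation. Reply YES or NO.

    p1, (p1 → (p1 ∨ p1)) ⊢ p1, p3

Derivation (root first):
[→L] p1, (p1 → (p1 ∨ p1)) ⊢ p1, p3
  [Ax] p1 ⊢ p1
  [WR] (p1 ∨ p1) ⊢ p1, p3
    [∨L] (p1 ∨ p1) ⊢ p1
      [Ax] p1 ⊢ p1
      [Ax] p1 ⊢ p1

Result: YES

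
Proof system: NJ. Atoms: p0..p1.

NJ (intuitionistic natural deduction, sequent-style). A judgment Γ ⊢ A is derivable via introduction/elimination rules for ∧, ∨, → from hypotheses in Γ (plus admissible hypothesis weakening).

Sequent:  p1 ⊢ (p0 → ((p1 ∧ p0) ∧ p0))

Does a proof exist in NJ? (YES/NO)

Proof tree:
[→I] p1 ⊢ (p0 → ((p1 ∧ p0) ∧ p0))
  [∧I] p1, p0 ⊢ ((p1 ∧ p0) ∧ p0)
    [∧I] p1, p0 ⊢ (p1 ∧ p0)
      [Ax] p1 ⊢ p1
      [Wk] p0, p1 ⊢ p0
        [Ax] p0 ⊢ p0
    [Wk] p0, p1 ⊢ p0
      [Ax] p0 ⊢ p0

Result: YES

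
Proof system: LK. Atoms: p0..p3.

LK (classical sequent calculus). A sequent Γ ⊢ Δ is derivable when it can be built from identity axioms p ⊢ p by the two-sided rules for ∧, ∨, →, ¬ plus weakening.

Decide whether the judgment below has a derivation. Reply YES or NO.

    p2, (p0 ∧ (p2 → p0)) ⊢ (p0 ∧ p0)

Derivation (root first):
[∧L] p2, (p0 ∧ (p2 → p0)) ⊢ (p0 ∧ p0)
  [∧R] p2, (p2 → p0), p0 ⊢ (p0 ∧ p0)
    [Ax] p0 ⊢ p0
    [→L] p2, (p2 → p0) ⊢ p0
      [Ax] p2 ⊢ p2
      [Ax] p0 ⊢ p0

Result: YES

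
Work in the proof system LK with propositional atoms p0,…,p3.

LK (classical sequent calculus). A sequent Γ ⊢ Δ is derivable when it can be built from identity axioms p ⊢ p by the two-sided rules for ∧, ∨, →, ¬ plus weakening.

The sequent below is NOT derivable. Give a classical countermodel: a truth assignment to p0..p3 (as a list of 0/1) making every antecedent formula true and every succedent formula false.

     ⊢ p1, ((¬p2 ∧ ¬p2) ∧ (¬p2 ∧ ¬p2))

Search for a countermodel by truth-table:
  v=0000: Γ:[] Δ:[p1=F, ((¬p2 ∧ ¬p2) ∧ (¬p2 ∧ ¬p2))=T] refutes=False
  v=0001: Γ:[] Δ:[p1=F, ((¬p2 ∧ ¬p2) ∧ (¬p2 ∧ ¬p2))=T] refutes=False
  v=0010: Γ:[] Δ:[p1=F, ((¬p2 ∧ ¬p2) ∧ (¬p2 ∧ ¬p2))=F] refutes=True  ← countermodel

Result: [0, 0, 1, 0]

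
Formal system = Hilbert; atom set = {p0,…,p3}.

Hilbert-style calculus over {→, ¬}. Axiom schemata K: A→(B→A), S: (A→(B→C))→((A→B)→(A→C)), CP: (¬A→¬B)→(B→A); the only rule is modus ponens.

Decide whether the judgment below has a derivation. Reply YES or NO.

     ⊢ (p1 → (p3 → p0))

Enumerate valuations to refute Γ ⊢ Δ:
  v=0000: Γ:[] Δ:[(p1 → (p3 → p0))=T] refutes=False
  v=0001: Γ:[] Δ:[(p1 → (p3 → p0))=T] refutes=False
  v=0010: Γ:[] Δ:[(p1 → (p3 → p0))=T] refutes=False
  v=0011: Γ:[] Δ:[(p1 → (p3 → p0))=T] refutes=False
  v=0100: Γ:[] Δ:[(p1 → (p3 → p0))=T] refutes=False
  v=0101: Γ:[] Δ:[(p1 → (p3 → p0))=F] refutes=True  ← countermodel

Result: NO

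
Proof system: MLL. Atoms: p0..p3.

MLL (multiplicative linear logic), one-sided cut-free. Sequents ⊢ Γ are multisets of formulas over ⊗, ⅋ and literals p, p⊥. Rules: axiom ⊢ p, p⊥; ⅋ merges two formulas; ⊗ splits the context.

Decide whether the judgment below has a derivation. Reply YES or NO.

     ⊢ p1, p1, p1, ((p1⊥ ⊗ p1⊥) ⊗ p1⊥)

Derivation trace:
[⊗]  ⊢ p1, p1, p1, ((p1⊥ ⊗ p1⊥) ⊗ p1⊥)
  [⊗]  ⊢ p1, p1, (p1⊥ ⊗ p1⊥)
    [Ax]  ⊢ p1, p1⊥
    [Ax]  ⊢ p1, p1⊥
  [Ax]  ⊢ p1, p1⊥

Result: YES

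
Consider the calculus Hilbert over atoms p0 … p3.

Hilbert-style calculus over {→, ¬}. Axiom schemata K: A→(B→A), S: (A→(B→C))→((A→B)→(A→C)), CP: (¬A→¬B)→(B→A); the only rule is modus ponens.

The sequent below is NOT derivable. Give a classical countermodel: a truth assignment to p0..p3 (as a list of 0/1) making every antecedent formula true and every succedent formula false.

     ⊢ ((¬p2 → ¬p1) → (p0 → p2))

Search for a countermodel by truth-table:
  v=0000: Γ:[] Δ:[((¬p2 → ¬p1) → (p0 → p2))=T] refutes=False
  v=0001: Γ:[] Δ:[((¬p2 → ¬p1) → (p0 → p2))=T] refutes=False
  v=0010: Γ:[] Δ:[((¬p2 → ¬p1) → (p0 → p2))=T] refutes=False
  v=0011: Γ:[] Δ:[((¬p2 → ¬p1) → (p0 → p2))=T] refutes=False
  v=0100: Γ:[] Δ:[((¬p2 → ¬p1) → (p0 → p2))=T] refutes=False
  v=0101: Γ:[] Δ:[((¬p2 → ¬p1) → (p0 → p2))=T] refutes=False
  v=0110: Γ:[] Δ:[((¬p2 → ¬p1) → (p0 → p2))=T] refutes=False
  v=0111: Γ:[] Δ:[((¬p2 → ¬p1) → (p0 → p2))=T] refutes=False
  v=1000: Γ:[] Δ:[((¬p2 → ¬p1) → (p0 → p2))=F] refutes=True  ← countermodel

Result: [1, 0, 0, 0]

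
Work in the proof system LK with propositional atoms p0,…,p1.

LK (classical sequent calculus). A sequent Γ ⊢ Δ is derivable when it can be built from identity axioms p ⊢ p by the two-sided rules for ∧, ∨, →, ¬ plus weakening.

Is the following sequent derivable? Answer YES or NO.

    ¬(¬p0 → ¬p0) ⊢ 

Derivation (root first):
[¬L] ¬(¬p0 → ¬p0) ⊢ 
  [→R]  ⊢ (¬p0 → ¬p0)
    [¬R] ¬p0 ⊢ ¬p0
      [¬L] p0, ¬p0 ⊢ 
        [Ax] p0 ⊢ p0

Result: YES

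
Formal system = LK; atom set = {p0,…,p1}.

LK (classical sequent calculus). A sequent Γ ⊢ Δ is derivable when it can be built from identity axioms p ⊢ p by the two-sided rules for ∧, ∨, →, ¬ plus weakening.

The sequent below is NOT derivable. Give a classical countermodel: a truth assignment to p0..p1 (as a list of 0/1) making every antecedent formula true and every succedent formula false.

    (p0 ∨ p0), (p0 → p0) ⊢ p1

Truth-table refutation:
  v=00: Γ:[(p0 ∨ p0)=F, (p0 → p0)=T] Δ:[p1=F] refutes=False
  v=01: Γ:[(p0 ∨ p0)=F, (p0 → p0)=T] Δ:[p1=T] refutes=False
  v=10: Γ:[(p0 ∨ p0)=T, (p0 → p0)=T] Δ:[p1=F] refutes=True  ← countermodel

Result: [1, 0]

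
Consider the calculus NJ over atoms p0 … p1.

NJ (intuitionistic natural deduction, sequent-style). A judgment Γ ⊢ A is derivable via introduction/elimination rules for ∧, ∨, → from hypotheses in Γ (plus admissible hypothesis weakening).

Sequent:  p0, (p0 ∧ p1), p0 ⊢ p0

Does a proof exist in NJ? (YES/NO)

Derivation trace:
[Wk] p0, (p0 ∧ p1), p0 ⊢ p0
  [Wk] p0, (p0 ∧ p1) ⊢ p0
    [Ax] p0 ⊢ p0

Result: YES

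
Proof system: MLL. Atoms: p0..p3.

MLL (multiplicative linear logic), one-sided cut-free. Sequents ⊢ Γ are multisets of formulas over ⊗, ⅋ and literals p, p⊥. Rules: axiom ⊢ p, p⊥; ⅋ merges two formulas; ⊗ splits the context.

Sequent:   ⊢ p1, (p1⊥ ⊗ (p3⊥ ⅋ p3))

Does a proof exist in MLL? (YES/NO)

Derivation trace:
[⊗]  ⊢ p1, (p1⊥ ⊗ (p3⊥ ⅋ p3))
  [Ax]  ⊢ p1, p1⊥
  [⅋]  ⊢ (p3⊥ ⅋ p3)
    [Ax]  ⊢ p3, p3⊥

Result: YES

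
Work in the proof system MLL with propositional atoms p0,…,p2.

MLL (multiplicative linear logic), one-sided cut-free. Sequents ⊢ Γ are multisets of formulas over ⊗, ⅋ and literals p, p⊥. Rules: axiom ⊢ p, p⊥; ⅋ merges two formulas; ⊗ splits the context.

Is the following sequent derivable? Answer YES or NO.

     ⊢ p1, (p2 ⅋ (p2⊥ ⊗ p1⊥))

Proof tree:
[⅋]  ⊢ p1, (p2 ⅋ (p2⊥ ⊗ p1⊥))
  [⊗]  ⊢ p2, p1, (p2⊥ ⊗ p1⊥)
    [Ax]  ⊢ p2, p2⊥
    [Ax]  ⊢ p1, p1⊥

Result: YES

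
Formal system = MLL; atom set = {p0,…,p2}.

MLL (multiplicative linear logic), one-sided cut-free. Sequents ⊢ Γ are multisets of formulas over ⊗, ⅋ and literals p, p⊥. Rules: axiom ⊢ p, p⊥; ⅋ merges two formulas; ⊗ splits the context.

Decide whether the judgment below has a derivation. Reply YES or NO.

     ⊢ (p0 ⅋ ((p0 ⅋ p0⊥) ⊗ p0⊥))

Proof tree:
[⅋]  ⊢ (p0 ⅋ ((p0 ⅋ p0⊥) ⊗ p0⊥))
  [⊗]  ⊢ p0, ((p0 ⅋ p0⊥) ⊗ p0⊥)
    [⅋]  ⊢ (p0 ⅋ p0⊥)
      [Ax]  ⊢ p0, p0⊥
    [Ax]  ⊢ p0, p0⊥

Result: YES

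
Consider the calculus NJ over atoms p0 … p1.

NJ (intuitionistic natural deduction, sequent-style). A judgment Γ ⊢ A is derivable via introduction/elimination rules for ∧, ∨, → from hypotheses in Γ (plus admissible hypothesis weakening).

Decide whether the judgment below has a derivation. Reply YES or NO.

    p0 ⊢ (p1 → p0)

Derivation trace:
[→I] p0 ⊢ (p1 → p0)
  [Wk] p0, p1 ⊢ p0
    [Ax] p0 ⊢ p0

Result: YES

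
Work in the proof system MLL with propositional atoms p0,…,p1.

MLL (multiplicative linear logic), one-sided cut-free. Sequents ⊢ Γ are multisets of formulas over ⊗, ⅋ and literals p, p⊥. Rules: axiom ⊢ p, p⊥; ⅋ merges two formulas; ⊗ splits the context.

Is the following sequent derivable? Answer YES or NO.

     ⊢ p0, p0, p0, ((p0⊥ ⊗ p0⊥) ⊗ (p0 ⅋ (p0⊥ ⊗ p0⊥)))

Proof tree:
[⊗]  ⊢ p0, p0, p0, ((p0⊥ ⊗ p0⊥) ⊗ (p0 ⅋ (p0⊥ ⊗ p0⊥)))
  [⊗]  ⊢ p0, p0, (p0⊥ ⊗ p0⊥)
    [Ax]  ⊢ p0, p0⊥
    [Ax]  ⊢ p0, p0⊥
  [⅋]  ⊢ p0, (p0 ⅋ (p0⊥ ⊗ p0⊥))
    [⊗]  ⊢ p0, p0, (p0⊥ ⊗ p0⊥)
      [Ax]  ⊢ p0, p0⊥
      [Ax]  ⊢ p0, p0⊥

Result: YES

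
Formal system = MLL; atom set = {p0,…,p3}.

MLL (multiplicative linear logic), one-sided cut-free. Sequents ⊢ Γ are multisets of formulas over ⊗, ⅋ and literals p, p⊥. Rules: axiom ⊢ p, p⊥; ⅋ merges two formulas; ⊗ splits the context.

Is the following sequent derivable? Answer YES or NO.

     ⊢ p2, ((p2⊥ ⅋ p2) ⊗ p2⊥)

Proof tree:
[⊗]  ⊢ p2, ((p2⊥ ⅋ p2) ⊗ p2⊥)
  [⅋]  ⊢ (p2⊥ ⅋ p2)
    [Ax]  ⊢ p2, p2⊥
  [Ax]  ⊢ p2, p2⊥

Result: YES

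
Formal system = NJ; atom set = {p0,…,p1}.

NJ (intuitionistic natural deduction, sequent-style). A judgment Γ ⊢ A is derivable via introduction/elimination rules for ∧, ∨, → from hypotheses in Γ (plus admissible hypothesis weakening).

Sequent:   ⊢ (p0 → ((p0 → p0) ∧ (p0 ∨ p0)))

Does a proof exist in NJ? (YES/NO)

Derivation (root first):
[→I]  ⊢ (p0 → ((p0 → p0) ∧ (p0 ∨ p0)))
  [∧I] p0 ⊢ ((p0 → p0) ∧ (p0 ∨ p0))
    [→I] p0 ⊢ (p0 → p0)
      [Wk] p0, p0 ⊢ p0
        [Ax] p0 ⊢ p0
    [∨I₂] p0 ⊢ (p0 ∨ p0)
      [Ax] p0 ⊢ p0

Result: YES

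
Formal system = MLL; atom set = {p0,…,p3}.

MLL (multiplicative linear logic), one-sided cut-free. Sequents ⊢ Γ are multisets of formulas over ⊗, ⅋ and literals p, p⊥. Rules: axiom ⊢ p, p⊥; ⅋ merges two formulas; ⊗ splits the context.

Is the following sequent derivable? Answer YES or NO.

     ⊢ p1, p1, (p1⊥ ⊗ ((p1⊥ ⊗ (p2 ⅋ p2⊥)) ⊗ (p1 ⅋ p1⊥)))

Derivation trace:
[⊗]  ⊢ p1, p1, (p1⊥ ⊗ ((p1⊥ ⊗ (p2 ⅋ p2⊥)) ⊗ (p1 ⅋ p1⊥)))
  [Ax]  ⊢ p1, p1⊥
  [⊗]  ⊢ p1, ((p1⊥ ⊗ (p2 ⅋ p2⊥)) ⊗ (p1 ⅋ p1⊥))
    [⊗]  ⊢ p1, (p1⊥ ⊗ (p2 ⅋ p2⊥))
      [Ax]  ⊢ p1, p1⊥
      [⅋]  ⊢ (p2 ⅋ p2⊥)
        [Ax]  ⊢ p2, p2⊥
    [⅋]  ⊢ (p1 ⅋ p1⊥)
      [Ax]  ⊢ p1, p1⊥

Result: YES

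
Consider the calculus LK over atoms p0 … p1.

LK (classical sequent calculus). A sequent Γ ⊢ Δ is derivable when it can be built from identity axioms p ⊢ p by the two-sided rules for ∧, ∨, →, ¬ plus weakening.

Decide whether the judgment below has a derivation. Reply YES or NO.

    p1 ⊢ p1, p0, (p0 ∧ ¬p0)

Derivation (root first):
[∧R] p1 ⊢ p1, p0, (p0 ∧ ¬p0)
  [WR] p1 ⊢ p1, p0
    [Ax] p1 ⊢ p1
  [¬R]  ⊢ p0, ¬p0
    [Ax] p0 ⊢ p0

Result: YES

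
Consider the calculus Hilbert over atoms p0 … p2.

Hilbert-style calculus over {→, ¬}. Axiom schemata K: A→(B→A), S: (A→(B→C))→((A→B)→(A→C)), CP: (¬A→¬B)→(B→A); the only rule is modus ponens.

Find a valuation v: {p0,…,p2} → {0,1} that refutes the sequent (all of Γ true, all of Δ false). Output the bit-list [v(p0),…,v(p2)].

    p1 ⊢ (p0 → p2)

Enumerate valuations to refute Γ ⊢ Δ:
  v=000: Γ:[p1=F] Δ:[(p0 → p2)=T] refutes=False
  v=001: Γ:[p1=F] Δ:[(p0 → p2)=T] refutes=False
  v=010: Γ:[p1=T] Δ:[(p0 → p2)=T] refutes=False
  v=011: Γ:[p1=T] Δ:[(p0 → p2)=T] refutes=False
  v=100: Γ:[p1=F] Δ:[(p0 → p2)=F] refutes=False
  v=101: Γ:[p1=F] Δ:[(p0 → p2)=T] refutes=False
  v=110: Γ:[p1=T] Δ:[(p0 → p2)=F] refutes=True  ← countermodel

Result: [1, 1, 0]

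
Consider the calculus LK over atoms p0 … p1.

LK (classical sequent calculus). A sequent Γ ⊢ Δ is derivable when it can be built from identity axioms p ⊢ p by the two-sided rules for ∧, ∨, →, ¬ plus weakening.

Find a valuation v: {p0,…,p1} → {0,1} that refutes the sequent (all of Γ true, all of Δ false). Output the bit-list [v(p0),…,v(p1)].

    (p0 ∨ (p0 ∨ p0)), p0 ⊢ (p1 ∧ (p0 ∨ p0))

Truth-table refutation:
  v=00: Γ:[(p0 ∨ (p0 ∨ p0))=F, p0=F] Δ:[(p1 ∧ (p0 ∨ p0))=F] refutes=False
  v=01: Γ:[(p0 ∨ (p0 ∨ p0))=F, p0=F] Δ:[(p1 ∧ (p0 ∨ p0))=F] refutes=False
  v=10: Γ:[(p0 ∨ (p0 ∨ p0))=T, p0=T] Δ:[(p1 ∧ (p0 ∨ p0))=F] refutes=True  ← countermodel

Result: [1, 0]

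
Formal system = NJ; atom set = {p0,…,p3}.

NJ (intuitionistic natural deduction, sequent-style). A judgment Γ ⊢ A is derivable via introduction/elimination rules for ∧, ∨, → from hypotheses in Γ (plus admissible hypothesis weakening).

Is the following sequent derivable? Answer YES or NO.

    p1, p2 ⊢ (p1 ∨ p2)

Derivation (root first):
[∨I₁] p1, p2 ⊢ (p1 ∨ p2)
  [Wk] p1, p2 ⊢ p1
    [Ax] p1 ⊢ p1

Result: YES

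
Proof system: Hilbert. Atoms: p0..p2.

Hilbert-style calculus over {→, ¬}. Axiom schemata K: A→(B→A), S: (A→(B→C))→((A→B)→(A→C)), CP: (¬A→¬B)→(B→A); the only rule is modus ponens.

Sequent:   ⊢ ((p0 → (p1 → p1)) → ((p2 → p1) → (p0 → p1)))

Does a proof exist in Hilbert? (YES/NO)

Truth-table refutation:
  v=000: Γ:[] Δ:[((p0 → (p1 → p1)) → ((p2 → p1) → (p0 → p1)))=T] refutes=False
  v=001: Γ:[] Δ:[((p0 → (p1 → p1)) → ((p2 → p1) → (p0 → p1)))=T] refutes=False
  v=010: Γ:[] Δ:[((p0 → (p1 → p1)) → ((p2 → p1) → (p0 → p1)))=T] refutes=False
  v=011: Γ:[] Δ:[((p0 → (p1 → p1)) → ((p2 → p1) → (p0 → p1)))=T] refutes=False
  v=100: Γ:[] Δ:[((p0 → (p1 → p1)) → ((p2 → p1) → (p0 → p1)))=F] refutes=True  ← countermodel

Result: NO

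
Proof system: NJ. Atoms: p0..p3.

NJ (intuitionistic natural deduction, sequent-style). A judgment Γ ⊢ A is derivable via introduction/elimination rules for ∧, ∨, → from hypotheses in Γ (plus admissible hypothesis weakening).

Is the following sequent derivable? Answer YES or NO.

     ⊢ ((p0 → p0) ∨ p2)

Derivation trace:
[∨I₁]  ⊢ ((p0 → p0) ∨ p2)
  [→I]  ⊢ (p0 → p0)
    [Ax] p0 ⊢ p0

Result: YES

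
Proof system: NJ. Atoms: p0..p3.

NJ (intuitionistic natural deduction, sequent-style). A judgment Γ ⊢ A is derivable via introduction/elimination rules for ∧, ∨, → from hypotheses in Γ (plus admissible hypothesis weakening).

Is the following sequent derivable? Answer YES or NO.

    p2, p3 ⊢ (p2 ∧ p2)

Derivation trace:
[Wk] p2, p3 ⊢ (p2 ∧ p2)
  [∧I] p2 ⊢ (p2 ∧ p2)
    [Ax] p2 ⊢ p2
    [Ax] p2 ⊢ p2

Result: YES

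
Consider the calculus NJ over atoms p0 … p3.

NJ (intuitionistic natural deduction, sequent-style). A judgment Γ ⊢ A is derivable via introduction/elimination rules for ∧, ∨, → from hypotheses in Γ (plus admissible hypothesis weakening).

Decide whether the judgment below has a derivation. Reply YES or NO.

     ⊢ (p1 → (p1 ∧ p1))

Proof tree:
[→I]  ⊢ (p1 → (p1 ∧ p1))
  [∧I] p1 ⊢ (p1 ∧ p1)
    [Ax] p1 ⊢ p1
    [→E] p1 ⊢ p1
      [→I]  ⊢ (p1 → p1)
        [Ax] p1 ⊢ p1
      [Ax] p1 ⊢ p1

Result: YES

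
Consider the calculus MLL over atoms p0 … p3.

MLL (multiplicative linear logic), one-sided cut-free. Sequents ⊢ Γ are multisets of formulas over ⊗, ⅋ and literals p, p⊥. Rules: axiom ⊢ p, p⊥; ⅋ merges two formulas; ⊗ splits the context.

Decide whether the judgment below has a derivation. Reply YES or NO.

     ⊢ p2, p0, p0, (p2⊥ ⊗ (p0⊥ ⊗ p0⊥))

Derivation trace:
[⊗]  ⊢ p2, p0, p0, (p2⊥ ⊗ (p0⊥ ⊗ p0⊥))
  [Ax]  ⊢ p2, p2⊥
  [⊗]  ⊢ p0, p0, (p0⊥ ⊗ p0⊥)
    [Ax]  ⊢ p0, p0⊥
    [Ax]  ⊢ p0, p0⊥

Result: YES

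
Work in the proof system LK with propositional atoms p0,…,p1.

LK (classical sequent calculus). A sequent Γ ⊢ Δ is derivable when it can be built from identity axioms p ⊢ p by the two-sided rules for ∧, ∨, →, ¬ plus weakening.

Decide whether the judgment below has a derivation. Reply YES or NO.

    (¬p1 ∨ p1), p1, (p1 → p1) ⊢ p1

Derivation trace:
[→L] (¬p1 ∨ p1), p1, (p1 → p1) ⊢ p1
  [∨L] p1, (¬p1 ∨ p1) ⊢ p1
    [¬L] p1, ¬p1 ⊢ 
      [Ax] p1 ⊢ p1
    [Ax] p1 ⊢ p1
  [Ax] p1 ⊢ p1

Result: YES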